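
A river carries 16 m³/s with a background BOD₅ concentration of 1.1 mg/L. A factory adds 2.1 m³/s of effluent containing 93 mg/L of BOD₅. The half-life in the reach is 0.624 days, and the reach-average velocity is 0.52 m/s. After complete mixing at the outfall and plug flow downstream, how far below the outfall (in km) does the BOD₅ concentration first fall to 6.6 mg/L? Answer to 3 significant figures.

23.4 km

Mixed concentration C = ΣQC/ΣQ = (16.00·1.100 + 2.100·93.00) / 18.10 = 212.9/18.10 = 11.76 mg/L.
Half-life 0.624 d → k = ln 2 / 0.624 = 1.111 d⁻¹.
Set 11.76·exp(−k·t) = 6.6 → t = ln(11.76/6.6)/k = 44940 s = 12.48 h.
Distance = v·t = 0.52·44940 = 23370 m = 23.37 km.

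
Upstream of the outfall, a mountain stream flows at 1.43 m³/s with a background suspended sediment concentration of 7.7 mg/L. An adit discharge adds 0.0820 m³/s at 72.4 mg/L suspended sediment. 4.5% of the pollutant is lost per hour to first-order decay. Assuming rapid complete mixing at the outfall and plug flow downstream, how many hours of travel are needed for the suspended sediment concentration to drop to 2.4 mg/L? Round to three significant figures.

33.5 h

After mixing, C = (1.430·7.700 + 0.08200·72.40) / 1.512 = 16.95/1.512 = 11.21 mg/L.
4.5%/h lost → k = −ln(1 − 0.045) = 0.04604 h⁻¹.
11.21·exp(−k·t) = 2.4 → t = ln(11.21/2.4)/k = 120500 s = 33.47 h.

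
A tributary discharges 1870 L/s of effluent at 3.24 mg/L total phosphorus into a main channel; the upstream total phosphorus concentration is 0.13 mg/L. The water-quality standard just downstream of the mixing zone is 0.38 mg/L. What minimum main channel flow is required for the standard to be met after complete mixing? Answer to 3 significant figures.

21400 L/s

Set C_mix = 0.38: (Q·0.1300 + 1870·3.240) / (Q + 1870) = 0.38
→ Q = 1870·(3.240 − 0.38)/(0.38 − 0.1300) = 21390 L/s.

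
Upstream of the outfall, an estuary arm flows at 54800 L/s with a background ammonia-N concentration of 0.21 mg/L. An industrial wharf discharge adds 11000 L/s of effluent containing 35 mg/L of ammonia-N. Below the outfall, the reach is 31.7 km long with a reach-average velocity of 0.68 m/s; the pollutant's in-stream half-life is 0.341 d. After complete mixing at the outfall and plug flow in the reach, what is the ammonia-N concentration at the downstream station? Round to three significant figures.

Flow-weighted average: C = (54800·0.2100 + 11000·35.00) / 65800 = 396500/65800 = 6.026 mg/L.
Travel time t = 31.7·1000 / 0.68 = 46620 s = 12.95 h.
Half-life 0.341 d → k = ln 2 / 0.341 = 2.033 d⁻¹.
Applying C = C₀e^(−kt): 6.026 × 0.3340 = 2.012 mg/L.

2.01 mg/L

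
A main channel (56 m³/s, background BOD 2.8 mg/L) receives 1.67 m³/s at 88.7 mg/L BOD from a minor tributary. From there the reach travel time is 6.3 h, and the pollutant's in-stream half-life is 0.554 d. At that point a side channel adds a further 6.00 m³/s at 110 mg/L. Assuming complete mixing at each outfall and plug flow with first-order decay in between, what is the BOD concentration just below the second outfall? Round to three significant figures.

Mass balance: C = (56.00·2.800 + 1.670·88.70) / 57.67 = 304.9/57.67 = 5.287 mg/L; combined flow 57.67 m³/s.
Half-life 0.554 d → k = ln 2 / 0.554 = 1.251 d⁻¹.
First-order decay: C = 5.287·exp(−k·t) = 5.287·0.7201 = 3.807 mg/L.
Second outfall: C = (57.67·3.807 + 6.000·110.0)/63.67 = 13.81 mg/L.

13.8 mg/L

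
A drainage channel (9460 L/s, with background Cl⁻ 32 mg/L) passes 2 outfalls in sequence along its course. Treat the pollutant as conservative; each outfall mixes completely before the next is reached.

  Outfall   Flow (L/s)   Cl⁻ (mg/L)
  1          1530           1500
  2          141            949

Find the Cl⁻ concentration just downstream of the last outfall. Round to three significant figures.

Outfall 1: combined Q = 10990 L/s; C = (9460·32.00 + 1530·1500)/10990 = 236.4 mg/L.
Outfall 2: combined Q = 11130 L/s; C = (10990·236.4 + 141.0·949.0)/11130 = 245.4 mg/L.

245 mg/L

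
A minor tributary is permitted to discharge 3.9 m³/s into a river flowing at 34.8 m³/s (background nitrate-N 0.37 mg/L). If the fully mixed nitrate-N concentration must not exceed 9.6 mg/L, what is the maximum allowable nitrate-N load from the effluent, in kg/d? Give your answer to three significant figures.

Mass balance at the limit: 34.80·0.3700 + 3.900·Cₑ = 38.70·9.6 → Cₑ = 91.96 mg/L.
Load = 3.900 m³/s × 91.96 g/m³ × 86 400 s/d = 30990 kg/d.

31000 kg/d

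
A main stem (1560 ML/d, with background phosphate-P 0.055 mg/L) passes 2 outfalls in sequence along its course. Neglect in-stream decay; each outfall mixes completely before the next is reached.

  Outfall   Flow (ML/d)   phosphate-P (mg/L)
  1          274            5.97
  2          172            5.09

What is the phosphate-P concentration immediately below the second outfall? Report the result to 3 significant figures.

1.29 mg/L

After outfall 1: Q = 1560 + 274.0 = 1834 ML/d; C = (1560·0.05500 + 274.0·5.970)/1834 = 0.9387 mg/L.
After outfall 2: Q = 1834 + 172.0 = 2006 ML/d; C = (1834·0.9387 + 172.0·5.090)/2006 = 1.295 mg/L.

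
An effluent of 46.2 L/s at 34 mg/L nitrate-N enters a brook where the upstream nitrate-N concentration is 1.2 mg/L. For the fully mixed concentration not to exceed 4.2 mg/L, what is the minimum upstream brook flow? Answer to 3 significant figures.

459 L/s

Set C_mix = 4.2: (Q·1.200 + 46.20·34.00) / (Q + 46.20) = 4.2
→ Q = 46.20·(34.00 − 4.2)/(4.2 − 1.200) = 458.9 L/s.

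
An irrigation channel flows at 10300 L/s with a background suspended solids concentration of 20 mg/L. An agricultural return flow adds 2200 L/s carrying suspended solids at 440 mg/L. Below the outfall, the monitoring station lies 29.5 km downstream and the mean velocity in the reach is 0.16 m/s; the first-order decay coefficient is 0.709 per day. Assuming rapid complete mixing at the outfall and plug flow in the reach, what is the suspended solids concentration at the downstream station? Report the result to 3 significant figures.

20.7 mg/L

After mixing, C = (10300·20.00 + 2200·440.0) / 12500 = 1174000/12500 = 93.92 mg/L.
Travel time t = 29.5·1000 / 0.16 = 184400 s = 51.22 h.
After decay, C = 93.92 × e^(−kt) = 93.92 × 0.2203 = 20.69 mg/L.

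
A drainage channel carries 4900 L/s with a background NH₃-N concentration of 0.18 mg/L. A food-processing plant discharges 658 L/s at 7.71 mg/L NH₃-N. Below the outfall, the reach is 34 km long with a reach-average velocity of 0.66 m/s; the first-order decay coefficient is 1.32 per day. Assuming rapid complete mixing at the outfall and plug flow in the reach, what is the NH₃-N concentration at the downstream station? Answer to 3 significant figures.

Mixed concentration C = ΣQC/ΣQ = (4900·0.1800 + 658.0·7.710) / 5558 = 5955/5558 = 1.071 mg/L.
Travel time t = 34·1000 / 0.66 = 51520 s = 14.31 h.
Decay over the reach: 1.071·exp(−kt) = 1.071·0.4552 = 0.4877 mg/L.

0.488 mg/L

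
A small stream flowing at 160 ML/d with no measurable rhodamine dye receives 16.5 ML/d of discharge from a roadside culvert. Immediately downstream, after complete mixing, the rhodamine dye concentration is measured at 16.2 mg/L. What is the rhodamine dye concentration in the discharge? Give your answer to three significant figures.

Mass balance: 160.0·0 + 16.50·Cₑ = 176.5·16.20
→ Cₑ = (176.5·16.20 − 160.0·0) / 16.50 = 173.3 mg/L.

173 mg/L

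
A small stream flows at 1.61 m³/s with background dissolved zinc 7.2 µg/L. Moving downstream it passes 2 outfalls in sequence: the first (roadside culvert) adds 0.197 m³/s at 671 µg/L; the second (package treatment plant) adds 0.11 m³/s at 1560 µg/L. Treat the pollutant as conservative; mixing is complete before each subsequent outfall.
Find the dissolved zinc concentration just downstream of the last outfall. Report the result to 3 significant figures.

165 µg/L

After outfall 1: Q = 1.610 + 0.1970 = 1.807 m³/s; C = (1.610·7.200 + 0.1970·671.0)/1.807 = 79.57 µg/L.
After outfall 2: Q = 1.807 + 0.1100 = 1.917 m³/s; C = (1.807·79.57 + 0.1100·1560)/1.917 = 164.5 µg/L.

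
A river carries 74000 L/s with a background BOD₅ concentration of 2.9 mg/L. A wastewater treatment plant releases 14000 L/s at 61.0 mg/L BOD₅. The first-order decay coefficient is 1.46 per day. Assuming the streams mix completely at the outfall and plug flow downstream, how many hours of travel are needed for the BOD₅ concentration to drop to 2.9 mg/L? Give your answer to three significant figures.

23.5 h

Flow-weighted average: C = (74000·2.900 + 14000·61.00) / 88000 = 1069000/88000 = 12.14 mg/L.
12.14·exp(−k·t) = 2.9 → t = ln(12.14/2.9)/k = 84750 s = 23.54 h.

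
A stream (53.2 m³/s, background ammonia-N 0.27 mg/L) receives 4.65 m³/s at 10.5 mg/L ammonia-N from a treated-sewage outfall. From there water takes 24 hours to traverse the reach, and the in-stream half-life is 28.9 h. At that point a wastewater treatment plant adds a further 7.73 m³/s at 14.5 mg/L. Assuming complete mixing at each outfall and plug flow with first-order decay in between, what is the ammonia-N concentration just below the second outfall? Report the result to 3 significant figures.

2.25 mg/L

Conservation of mass: C = (53.20·0.2700 + 4.650·10.50) / 57.85 = 63.19/57.85 = 1.092 mg/L; combined flow 57.85 m³/s.
Half-life 28.9 h → k = ln 2 / 28.9 = 0.02398 h⁻¹ = 0.5756 d⁻¹.
Decay over the reach: 1.092·exp(−kt) = 1.092·0.5624 = 0.6143 mg/L.
At the second outfall, C = (57.85·0.6143 + 7.730·14.50) / (57.85 + 7.730) = 2.251 mg/L.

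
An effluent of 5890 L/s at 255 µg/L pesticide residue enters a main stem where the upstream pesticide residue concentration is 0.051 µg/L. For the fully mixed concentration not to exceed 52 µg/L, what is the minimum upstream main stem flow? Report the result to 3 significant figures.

23000 L/s

Set C_mix = 52: (Q·0.05100 + 5890·255.0) / (Q + 5890) = 52
→ Q = 5890·(255.0 − 52)/(52 − 0.05100) = 23020 L/s.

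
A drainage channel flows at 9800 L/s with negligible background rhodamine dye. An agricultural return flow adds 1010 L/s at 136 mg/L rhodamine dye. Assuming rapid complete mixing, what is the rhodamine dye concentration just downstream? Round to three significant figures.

Mass balance: C = (9800·0 + 1010·136.0) / 10810 = 137400/10810 = 12.71 mg/L.

12.7 mg/L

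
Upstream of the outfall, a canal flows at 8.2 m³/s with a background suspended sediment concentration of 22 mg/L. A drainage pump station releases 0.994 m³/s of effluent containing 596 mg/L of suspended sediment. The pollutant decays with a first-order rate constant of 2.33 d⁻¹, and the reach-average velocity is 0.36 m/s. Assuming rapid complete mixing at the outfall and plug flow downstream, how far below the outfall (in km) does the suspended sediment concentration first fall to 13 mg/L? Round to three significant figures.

24.9 km

After mixing, C = (8.200·22.00 + 0.9940·596.0) / 9.194 = 772.8/9.194 = 84.06 mg/L.
Set 84.06·exp(−k·t) = 13 → t = ln(84.06/13)/k = 69210 s = 19.23 h.
Distance = v·t = 0.36·69210 = 24920 m = 24.92 km.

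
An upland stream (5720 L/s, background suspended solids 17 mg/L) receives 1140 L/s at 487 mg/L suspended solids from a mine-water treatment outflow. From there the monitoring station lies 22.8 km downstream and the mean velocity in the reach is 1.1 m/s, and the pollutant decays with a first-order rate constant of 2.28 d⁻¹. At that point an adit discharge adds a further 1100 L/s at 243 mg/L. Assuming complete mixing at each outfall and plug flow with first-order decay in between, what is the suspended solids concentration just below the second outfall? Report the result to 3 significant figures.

81.0 mg/L

Conservation of mass: C = (5720·17.00 + 1140·487.0) / 6860 = 652400/6860 = 95.10 mg/L; combined flow 6860 L/s.
Travel time t = 22.8·1000 / 1.1 = 20730 s = 5.758 h.
Applying C = C₀e^(−kt): 95.10 × 0.5787 = 55.04 mg/L.
Second outfall: C = (6860·55.04 + 1100·243.0)/7960 = 81.01 mg/L.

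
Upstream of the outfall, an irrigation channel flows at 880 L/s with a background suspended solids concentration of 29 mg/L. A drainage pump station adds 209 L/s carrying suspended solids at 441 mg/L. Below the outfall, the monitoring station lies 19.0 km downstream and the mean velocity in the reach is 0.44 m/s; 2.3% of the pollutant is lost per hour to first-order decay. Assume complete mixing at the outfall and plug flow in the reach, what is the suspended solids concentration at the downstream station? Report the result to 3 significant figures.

Mixed concentration C = ΣQC/ΣQ = (880.0·29.00 + 209.0·441.0) / 1089 = 117700/1089 = 108.1 mg/L.
Travel time t = 19.0·1000 / 0.44 = 43180 s = 11.99 h.
2.3%/h lost → k = −ln(1 − 0.023) = 0.02327 h⁻¹.
First-order decay: C = 108.1·exp(−k·t) = 108.1·0.7565 = 81.75 mg/L.

81.8 mg/L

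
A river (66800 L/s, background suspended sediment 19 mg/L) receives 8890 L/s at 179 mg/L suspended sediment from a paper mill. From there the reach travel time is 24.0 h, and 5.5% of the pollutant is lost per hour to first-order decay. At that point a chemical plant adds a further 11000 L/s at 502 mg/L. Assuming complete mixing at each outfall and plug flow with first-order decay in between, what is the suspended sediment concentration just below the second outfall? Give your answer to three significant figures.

After mixing, C = (66800·19.00 + 8890·179.0) / 75690 = 2861000/75690 = 37.79 mg/L; combined flow 75690 L/s.
5.5%/h lost → k = −ln(1 − 0.055) = 0.05657 h⁻¹.
Applying C = C₀e^(−kt): 37.79 × 0.2573 = 9.722 mg/L.
At the second outfall, C = (75690·9.722 + 11000·502.0) / (75690 + 11000) = 72.19 mg/L.

72.2 mg/L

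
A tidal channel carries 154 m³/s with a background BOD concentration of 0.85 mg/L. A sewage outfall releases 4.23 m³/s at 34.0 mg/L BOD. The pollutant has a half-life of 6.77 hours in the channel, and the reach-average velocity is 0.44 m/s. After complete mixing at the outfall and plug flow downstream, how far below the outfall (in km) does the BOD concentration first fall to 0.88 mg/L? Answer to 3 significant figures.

10.5 km

After mixing, C = (154.0·0.8500 + 4.230·34.00) / 158.2 = 274.7/158.2 = 1.736 mg/L.
Half-life 6.77 h → k = ln 2 / 6.77 = 0.1024 h⁻¹ = 2.457 d⁻¹.
Set 1.736·exp(−k·t) = 0.88 → t = ln(1.736/0.88)/k = 23890 s = 6.637 h.
Distance = v·t = 0.44·23890 = 10510 m = 10.51 km.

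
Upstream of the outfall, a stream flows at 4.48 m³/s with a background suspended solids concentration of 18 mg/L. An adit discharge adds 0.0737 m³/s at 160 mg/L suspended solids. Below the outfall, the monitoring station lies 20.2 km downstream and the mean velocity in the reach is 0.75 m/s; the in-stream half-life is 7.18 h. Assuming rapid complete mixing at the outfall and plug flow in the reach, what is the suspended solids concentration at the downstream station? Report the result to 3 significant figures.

9.86 mg/L

After mixing, C = (4.480·18.00 + 0.07370·160.0) / 4.554 = 92.43/4.554 = 20.30 mg/L.
Travel time t = 20.2·1000 / 0.75 = 26930 s = 7.481 h.
Half-life 7.18 h → k = ln 2 / 7.18 = 0.09654 h⁻¹ = 2.317 d⁻¹.
Applying C = C₀e^(−kt): 20.30 × 0.4857 = 9.858 mg/L.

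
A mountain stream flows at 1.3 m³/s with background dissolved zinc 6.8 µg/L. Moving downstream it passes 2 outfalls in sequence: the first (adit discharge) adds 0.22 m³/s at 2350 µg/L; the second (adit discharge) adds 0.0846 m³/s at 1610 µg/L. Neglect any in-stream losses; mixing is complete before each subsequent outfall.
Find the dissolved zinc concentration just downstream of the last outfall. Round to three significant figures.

Below outfall 1: Q → 1.520 m³/s, C = (1.300·6.800 + 0.2200·2350)/1.520 = 345.9 µg/L.
Below outfall 2: Q → 1.605 m³/s, C = (1.520·345.9 + 0.08460·1610)/1.605 = 412.6 µg/L.

413 µg/L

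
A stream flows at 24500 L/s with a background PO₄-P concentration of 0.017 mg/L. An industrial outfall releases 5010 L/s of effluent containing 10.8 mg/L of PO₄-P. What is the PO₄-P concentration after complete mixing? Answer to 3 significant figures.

Flow-weighted average: C = (24500·0.01700 + 5010·10.80) / 29510 = 54520/29510 = 1.848 mg/L.

1.85 mg/L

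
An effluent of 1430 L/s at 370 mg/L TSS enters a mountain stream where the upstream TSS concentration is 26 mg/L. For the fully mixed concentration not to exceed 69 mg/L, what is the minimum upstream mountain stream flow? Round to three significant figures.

10000 L/s

Set C_mix = 69: (Q·26.00 + 1430·370.0) / (Q + 1430) = 69
→ Q = 1430·(370.0 − 69)/(69 − 26.00) = 10010 L/s.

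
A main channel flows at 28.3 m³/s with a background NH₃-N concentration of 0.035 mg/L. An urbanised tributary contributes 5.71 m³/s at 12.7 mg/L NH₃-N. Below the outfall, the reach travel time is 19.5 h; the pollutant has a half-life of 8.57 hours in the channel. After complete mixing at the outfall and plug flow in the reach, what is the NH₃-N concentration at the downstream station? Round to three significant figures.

Mixed concentration C = ΣQC/ΣQ = (28.30·0.03500 + 5.710·12.70) / 34.01 = 73.51/34.01 = 2.161 mg/L.
Half-life 8.57 h → k = ln 2 / 8.57 = 0.08088 h⁻¹ = 1.941 d⁻¹.
Decay over the reach: 2.161·exp(−kt) = 2.161·0.2066 = 0.4464 mg/L.

0.446 mg/L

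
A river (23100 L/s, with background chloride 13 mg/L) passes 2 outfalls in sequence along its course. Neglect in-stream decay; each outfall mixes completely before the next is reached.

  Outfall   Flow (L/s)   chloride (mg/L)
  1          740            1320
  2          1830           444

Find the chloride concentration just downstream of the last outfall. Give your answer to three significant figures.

81.4 mg/L

Below outfall 1: Q → 23840 L/s, C = (23100·13.00 + 740.0·1320)/23840 = 53.57 mg/L.
Below outfall 2: Q → 25670 L/s, C = (23840·53.57 + 1830·444.0)/25670 = 81.40 mg/L.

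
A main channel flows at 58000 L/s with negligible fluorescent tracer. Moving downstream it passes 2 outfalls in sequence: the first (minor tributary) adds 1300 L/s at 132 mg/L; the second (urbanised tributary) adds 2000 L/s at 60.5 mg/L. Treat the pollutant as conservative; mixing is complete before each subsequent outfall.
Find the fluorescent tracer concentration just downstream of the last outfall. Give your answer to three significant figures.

After outfall 1: Q = 58000 + 1300 = 59300 L/s; C = (58000·0 + 1300·132.0)/59300 = 2.894 mg/L.
After outfall 2: Q = 59300 + 2000 = 61300 L/s; C = (59300·2.894 + 2000·60.50)/61300 = 4.773 mg/L.

4.77 mg/L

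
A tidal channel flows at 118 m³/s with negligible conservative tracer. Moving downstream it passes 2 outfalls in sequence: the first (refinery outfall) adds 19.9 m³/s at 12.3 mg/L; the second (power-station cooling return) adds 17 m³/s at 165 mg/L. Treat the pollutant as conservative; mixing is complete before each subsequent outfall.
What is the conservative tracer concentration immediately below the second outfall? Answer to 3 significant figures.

19.7 mg/L

After outfall 1: Q = 118.0 + 19.90 = 137.9 m³/s; C = (118.0·0 + 19.90·12.30)/137.9 = 1.775 mg/L.
After outfall 2: Q = 137.9 + 17.00 = 154.9 m³/s; C = (137.9·1.775 + 17.00·165.0)/154.9 = 19.69 mg/L.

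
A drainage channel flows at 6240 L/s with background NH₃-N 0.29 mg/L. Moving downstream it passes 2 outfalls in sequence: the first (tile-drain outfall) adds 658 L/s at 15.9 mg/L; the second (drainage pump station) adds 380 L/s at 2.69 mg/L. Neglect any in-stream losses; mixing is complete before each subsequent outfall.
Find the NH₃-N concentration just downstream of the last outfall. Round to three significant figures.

1.83 mg/L

Below outfall 1: Q → 6898 L/s, C = (6240·0.2900 + 658.0·15.90)/6898 = 1.779 mg/L.
Below outfall 2: Q → 7278 L/s, C = (6898·1.779 + 380.0·2.690)/7278 = 1.827 mg/L.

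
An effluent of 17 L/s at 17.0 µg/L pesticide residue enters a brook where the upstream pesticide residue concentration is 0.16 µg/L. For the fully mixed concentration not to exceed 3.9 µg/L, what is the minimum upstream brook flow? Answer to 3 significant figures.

Set C_mix = 3.9: (Q·0.1600 + 17.00·17.00) / (Q + 17.00) = 3.9
→ Q = 17.00·(17.00 − 3.9)/(3.9 − 0.1600) = 59.55 L/s.

59.5 L/s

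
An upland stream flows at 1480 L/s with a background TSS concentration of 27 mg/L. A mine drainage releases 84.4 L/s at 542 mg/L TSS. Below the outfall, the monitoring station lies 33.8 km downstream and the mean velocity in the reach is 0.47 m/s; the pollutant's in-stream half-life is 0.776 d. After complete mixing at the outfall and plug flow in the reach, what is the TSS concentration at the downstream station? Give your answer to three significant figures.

Conservation of mass: C = (1480·27.00 + 84.40·542.0) / 1564 = 85700/1564 = 54.78 mg/L.
Travel time t = 33.8·1000 / 0.47 = 71910 s = 19.98 h.
Half-life 0.776 d → k = ln 2 / 0.776 = 0.8932 d⁻¹.
After decay, C = 54.78 × e^(−kt) = 54.78 × 0.4755 = 26.05 mg/L.

26.0 mg/L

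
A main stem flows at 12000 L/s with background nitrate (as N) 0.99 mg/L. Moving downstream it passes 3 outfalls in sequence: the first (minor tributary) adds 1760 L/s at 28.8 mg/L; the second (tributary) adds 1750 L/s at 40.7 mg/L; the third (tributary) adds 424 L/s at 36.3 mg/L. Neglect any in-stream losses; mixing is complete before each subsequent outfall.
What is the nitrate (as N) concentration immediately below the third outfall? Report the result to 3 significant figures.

9.36 mg/L

Outfall 1: combined Q = 13760 L/s; C = (12000·0.9900 + 1760·28.80)/13760 = 4.547 mg/L.
Outfall 2: combined Q = 15510 L/s; C = (13760·4.547 + 1750·40.70)/15510 = 8.626 mg/L.
Outfall 3: combined Q = 15930 L/s; C = (15510·8.626 + 424.0·36.30)/15930 = 9.363 mg/L.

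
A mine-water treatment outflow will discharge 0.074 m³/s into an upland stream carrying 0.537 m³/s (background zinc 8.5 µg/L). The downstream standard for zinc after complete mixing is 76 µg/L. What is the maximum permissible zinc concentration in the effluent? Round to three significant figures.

566 µg/L

At the limit, (Qr·Cr + Qe·Cₑ)/(Qr + Qe) = 76:
Cₑ = (0.6110·76 − 0.5370·8.500) / 0.07400 = 565.8 µg/L.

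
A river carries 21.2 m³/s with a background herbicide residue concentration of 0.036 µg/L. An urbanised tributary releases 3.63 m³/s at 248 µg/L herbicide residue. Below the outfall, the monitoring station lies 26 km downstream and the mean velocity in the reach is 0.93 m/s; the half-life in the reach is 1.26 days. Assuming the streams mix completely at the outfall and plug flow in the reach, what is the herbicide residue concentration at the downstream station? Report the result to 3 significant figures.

30.4 µg/L

Mass balance: C = (21.20·0.03600 + 3.630·248.0) / 24.83 = 901.0/24.83 = 36.29 µg/L.
Travel time t = 26·1000 / 0.93 = 27960 s = 7.766 h.
Half-life 1.26 d → k = ln 2 / 1.26 = 0.5501 d⁻¹.
First-order decay: C = 36.29·exp(−k·t) = 36.29·0.8369 = 30.37 µg/L.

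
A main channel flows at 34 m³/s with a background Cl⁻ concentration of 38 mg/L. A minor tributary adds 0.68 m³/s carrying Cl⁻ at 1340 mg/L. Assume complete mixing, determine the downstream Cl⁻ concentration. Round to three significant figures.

63.5 mg/L

After mixing, C = (34.00·38.00 + 0.6800·1340) / 34.68 = 2203/34.68 = 63.53 mg/L.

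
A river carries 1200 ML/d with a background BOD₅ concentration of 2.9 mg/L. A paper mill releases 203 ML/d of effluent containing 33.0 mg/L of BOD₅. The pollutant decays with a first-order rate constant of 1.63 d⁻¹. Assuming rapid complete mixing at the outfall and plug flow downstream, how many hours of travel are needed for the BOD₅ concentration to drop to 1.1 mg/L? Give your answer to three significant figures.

Conservation of mass: C = (1200·2.900 + 203.0·33.00) / 1403 = 10180/1403 = 7.255 mg/L.
7.255·exp(−k·t) = 1.1 → t = ln(7.255/1.1)/k = 99990 s = 27.78 h.

27.8 h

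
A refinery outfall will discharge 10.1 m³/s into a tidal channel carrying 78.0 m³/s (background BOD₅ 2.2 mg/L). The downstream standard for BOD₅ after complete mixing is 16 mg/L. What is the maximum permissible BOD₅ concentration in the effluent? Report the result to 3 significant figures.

123 mg/L

At the limit, (Qr·Cr + Qe·Cₑ)/(Qr + Qe) = 16:
Cₑ = (88.10·16 − 78.00·2.200) / 10.10 = 122.6 mg/L.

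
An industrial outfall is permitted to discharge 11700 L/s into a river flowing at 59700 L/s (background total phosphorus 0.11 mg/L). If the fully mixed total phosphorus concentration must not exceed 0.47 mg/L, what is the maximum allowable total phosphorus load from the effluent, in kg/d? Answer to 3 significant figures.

2330 kg/d

Mass balance at the limit: 59700·0.1100 + 11700·Cₑ = 71400·0.47 → Cₑ = 2.307 mg/L.
11700 L/s = 11.70 m³/s. Load = 11.70 m³/s × 2.307 g/m³ × 86 400 s/d = 2332 kg/d.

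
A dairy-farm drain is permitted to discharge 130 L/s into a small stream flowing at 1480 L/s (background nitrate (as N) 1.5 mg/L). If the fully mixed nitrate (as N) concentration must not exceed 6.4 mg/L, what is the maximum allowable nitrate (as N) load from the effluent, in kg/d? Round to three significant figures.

Mass balance at the limit: 1480·1.500 + 130.0·Cₑ = 1610·6.4 → Cₑ = 62.18 mg/L.
130.0 L/s = 0.1300 m³/s. Load = 0.1300 m³/s × 62.18 g/m³ × 86 400 s/d = 698.5 kg/d.

698 kg/d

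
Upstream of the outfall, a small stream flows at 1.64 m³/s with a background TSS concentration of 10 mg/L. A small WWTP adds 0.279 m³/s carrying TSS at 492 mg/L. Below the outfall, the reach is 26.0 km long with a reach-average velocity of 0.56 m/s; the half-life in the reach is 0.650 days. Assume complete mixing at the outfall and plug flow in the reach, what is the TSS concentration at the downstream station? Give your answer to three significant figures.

45.1 mg/L

Mass balance: C = (1.640·10.00 + 0.2790·492.0) / 1.919 = 153.7/1.919 = 80.08 mg/L.
Travel time t = 26.0·1000 / 0.56 = 46430 s = 12.90 h.
Half-life 0.650 d → k = ln 2 / 0.650 = 1.066 d⁻¹.
First-order decay: C = 80.08·exp(−k·t) = 80.08·0.5638 = 45.15 mg/L.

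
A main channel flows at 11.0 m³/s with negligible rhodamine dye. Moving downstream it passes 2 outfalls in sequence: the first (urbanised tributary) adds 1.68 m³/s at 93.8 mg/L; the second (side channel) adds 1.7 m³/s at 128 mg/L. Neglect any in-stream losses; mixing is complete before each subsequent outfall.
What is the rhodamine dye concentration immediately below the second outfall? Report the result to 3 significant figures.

26.1 mg/L

Below outfall 1: Q → 12.68 m³/s, C = (11.00·0 + 1.680·93.80)/12.68 = 12.43 mg/L.
Below outfall 2: Q → 14.38 m³/s, C = (12.68·12.43 + 1.700·128.0)/14.38 = 26.09 mg/L.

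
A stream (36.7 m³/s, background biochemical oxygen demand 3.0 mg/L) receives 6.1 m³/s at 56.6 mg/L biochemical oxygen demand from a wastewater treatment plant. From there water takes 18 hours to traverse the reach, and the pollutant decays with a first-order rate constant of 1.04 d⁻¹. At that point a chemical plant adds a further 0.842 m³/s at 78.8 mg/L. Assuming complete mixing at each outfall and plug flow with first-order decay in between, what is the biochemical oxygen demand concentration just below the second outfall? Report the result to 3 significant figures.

Flow-weighted average: C = (36.70·3.000 + 6.100·56.60) / 42.80 = 455.4/42.80 = 10.64 mg/L; combined flow 42.80 m³/s.
First-order decay: C = 10.64·exp(−k·t) = 10.64·0.4584 = 4.877 mg/L.
At the second outfall, C = (42.80·4.877 + 0.8420·78.80) / (42.80 + 0.8420) = 6.303 mg/L.

6.30 mg/L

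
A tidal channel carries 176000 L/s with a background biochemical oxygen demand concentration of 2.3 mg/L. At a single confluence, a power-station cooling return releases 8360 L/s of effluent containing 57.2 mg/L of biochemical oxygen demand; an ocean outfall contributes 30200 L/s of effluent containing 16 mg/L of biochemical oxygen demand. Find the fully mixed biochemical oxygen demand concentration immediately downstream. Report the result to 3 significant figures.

After mixing, C = (176000·2.300 + 8360·57.20 + 30200·16.00) / 214600 = 1366000/214600 = 6.367 mg/L.

6.37 mg/L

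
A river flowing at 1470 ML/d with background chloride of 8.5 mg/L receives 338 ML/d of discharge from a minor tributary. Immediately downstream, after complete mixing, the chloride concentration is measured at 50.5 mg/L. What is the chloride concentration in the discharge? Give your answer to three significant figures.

Mass balance: 1470·8.500 + 338.0·Cₑ = 1808·50.50
→ Cₑ = (1808·50.50 − 1470·8.500) / 338.0 = 233.2 mg/L.

233 mg/L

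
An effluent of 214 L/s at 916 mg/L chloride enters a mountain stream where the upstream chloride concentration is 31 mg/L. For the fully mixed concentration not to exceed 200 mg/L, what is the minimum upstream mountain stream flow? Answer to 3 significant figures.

907 L/s

Set C_mix = 200: (Q·31.00 + 214.0·916.0) / (Q + 214.0) = 200
→ Q = 214.0·(916.0 − 200)/(200 − 31.00) = 906.7 L/s.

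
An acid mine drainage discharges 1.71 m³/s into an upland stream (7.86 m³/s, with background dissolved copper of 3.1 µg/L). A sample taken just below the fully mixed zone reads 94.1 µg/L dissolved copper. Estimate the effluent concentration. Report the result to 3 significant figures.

512 µg/L

Mass balance: 7.860·3.100 + 1.710·Cₑ = 9.570·94.10
→ Cₑ = (9.570·94.10 − 7.860·3.100) / 1.710 = 512.4 µg/L.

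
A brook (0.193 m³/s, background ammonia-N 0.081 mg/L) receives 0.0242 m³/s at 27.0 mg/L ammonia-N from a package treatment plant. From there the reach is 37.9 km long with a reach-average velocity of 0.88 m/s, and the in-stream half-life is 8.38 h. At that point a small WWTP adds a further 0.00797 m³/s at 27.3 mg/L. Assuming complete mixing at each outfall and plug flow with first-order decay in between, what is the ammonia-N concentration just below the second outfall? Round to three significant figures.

Mixed concentration C = ΣQC/ΣQ = (0.1930·0.08100 + 0.02420·27.00) / 0.2172 = 0.6690/0.2172 = 3.080 mg/L; combined flow 0.2172 m³/s.
Travel time t = 37.9·1000 / 0.88 = 43070 s = 11.96 h.
Half-life 8.38 h → k = ln 2 / 8.38 = 0.08271 h⁻¹ = 1.985 d⁻¹.
Applying C = C₀e^(−kt): 3.080 × 0.3717 = 1.145 mg/L.
At the second outfall, C = (0.2172·1.145 + 0.007970·27.30) / (0.2172 + 0.007970) = 2.071 mg/L.

2.07 mg/L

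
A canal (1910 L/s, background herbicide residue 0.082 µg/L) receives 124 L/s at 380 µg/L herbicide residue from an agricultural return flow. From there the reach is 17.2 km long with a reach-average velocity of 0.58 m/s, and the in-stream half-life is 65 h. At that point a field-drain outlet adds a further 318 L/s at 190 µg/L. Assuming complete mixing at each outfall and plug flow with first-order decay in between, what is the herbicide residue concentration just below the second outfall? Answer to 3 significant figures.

Conservation of mass: C = (1910·0.08200 + 124.0·380.0) / 2034 = 47280/2034 = 23.24 µg/L; combined flow 2034 L/s.
Travel time t = 17.2·1000 / 0.58 = 29660 s = 8.238 h.
Half-life 65 h → k = ln 2 / 65 = 0.01066 h⁻¹ = 0.2559 d⁻¹.
After decay, C = 23.24 × e^(−kt) = 23.24 × 0.9159 = 21.29 µg/L.
At the second outfall, C = (2034·21.29 + 318.0·190.0) / (2034 + 318.0) = 44.10 µg/L.

44.1 µg/L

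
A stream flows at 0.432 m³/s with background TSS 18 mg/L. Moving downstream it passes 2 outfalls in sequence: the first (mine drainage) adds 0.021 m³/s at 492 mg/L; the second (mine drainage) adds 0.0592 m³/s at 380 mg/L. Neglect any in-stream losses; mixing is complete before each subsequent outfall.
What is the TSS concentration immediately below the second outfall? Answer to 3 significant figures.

Outfall 1: combined Q = 0.4530 m³/s; C = (0.4320·18.00 + 0.02100·492.0)/0.4530 = 39.97 mg/L.
Outfall 2: combined Q = 0.5122 m³/s; C = (0.4530·39.97 + 0.05920·380.0)/0.5122 = 79.27 mg/L.

79.3 mg/L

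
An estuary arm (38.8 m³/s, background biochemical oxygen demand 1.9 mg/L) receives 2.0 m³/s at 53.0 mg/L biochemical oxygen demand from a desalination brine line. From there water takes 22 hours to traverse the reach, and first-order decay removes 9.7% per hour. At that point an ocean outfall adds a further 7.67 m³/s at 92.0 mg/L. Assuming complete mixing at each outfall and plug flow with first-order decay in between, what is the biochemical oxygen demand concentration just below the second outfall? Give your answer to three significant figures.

15.0 mg/L

Flow-weighted average: C = (38.80·1.900 + 2.000·53.00) / 40.80 = 179.7/40.80 = 4.405 mg/L; combined flow 40.80 m³/s.
9.7%/h lost → k = −ln(1 − 0.097) = 0.1020 h⁻¹.
After decay, C = 4.405 × e^(−kt) = 4.405 × 0.1060 = 0.4667 mg/L.
At the second outfall, C = (40.80·0.4667 + 7.670·92.00) / (40.80 + 7.670) = 14.95 mg/L.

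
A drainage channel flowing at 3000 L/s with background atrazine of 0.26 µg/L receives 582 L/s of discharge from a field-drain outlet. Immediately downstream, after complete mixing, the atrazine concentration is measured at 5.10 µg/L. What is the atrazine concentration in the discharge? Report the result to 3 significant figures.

30.0 µg/L

Mass balance: 3000·0.2600 + 582.0·Cₑ = 3582·5.100
→ Cₑ = (3582·5.100 − 3000·0.2600) / 582.0 = 30.05 µg/L.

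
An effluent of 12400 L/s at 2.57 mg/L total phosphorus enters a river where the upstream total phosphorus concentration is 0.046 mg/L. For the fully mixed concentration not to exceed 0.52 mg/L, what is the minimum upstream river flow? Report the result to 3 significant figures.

53600 L/s

Set C_mix = 0.52: (Q·0.04600 + 12400·2.570) / (Q + 12400) = 0.52
→ Q = 12400·(2.570 − 0.52)/(0.52 − 0.04600) = 53630 L/s.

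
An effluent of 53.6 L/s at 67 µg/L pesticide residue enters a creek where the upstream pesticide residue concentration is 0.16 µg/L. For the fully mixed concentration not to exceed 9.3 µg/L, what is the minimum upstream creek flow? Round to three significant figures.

338 L/s

Set C_mix = 9.3: (Q·0.1600 + 53.60·67.00) / (Q + 53.60) = 9.3
→ Q = 53.60·(67.00 − 9.3)/(9.3 − 0.1600) = 338.4 L/s.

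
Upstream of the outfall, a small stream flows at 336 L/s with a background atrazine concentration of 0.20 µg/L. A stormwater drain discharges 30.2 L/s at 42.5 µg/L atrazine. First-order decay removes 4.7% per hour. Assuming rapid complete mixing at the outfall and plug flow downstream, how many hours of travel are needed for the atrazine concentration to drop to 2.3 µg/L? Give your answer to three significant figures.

9.81 h

After mixing, C = (336.0·0.2000 + 30.20·42.50) / 366.2 = 1351/366.2 = 3.688 µg/L.
4.7%/h lost → k = −ln(1 − 0.047) = 0.04814 h⁻¹.
3.688·exp(−k·t) = 2.3 → t = ln(3.688/2.3)/k = 35320 s = 9.811 h.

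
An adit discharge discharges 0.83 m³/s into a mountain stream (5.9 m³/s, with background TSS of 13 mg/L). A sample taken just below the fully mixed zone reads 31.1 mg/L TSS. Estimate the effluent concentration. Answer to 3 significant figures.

160 mg/L

Mass balance: 5.900·13.00 + 0.8300·Cₑ = 6.730·31.10
→ Cₑ = (6.730·31.10 − 5.900·13.00) / 0.8300 = 159.8 mg/L.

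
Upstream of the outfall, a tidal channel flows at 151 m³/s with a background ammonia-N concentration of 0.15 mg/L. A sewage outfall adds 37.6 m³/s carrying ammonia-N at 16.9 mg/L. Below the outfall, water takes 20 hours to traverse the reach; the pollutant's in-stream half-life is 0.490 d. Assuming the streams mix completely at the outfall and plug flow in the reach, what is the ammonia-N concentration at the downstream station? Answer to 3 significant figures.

Mass balance: C = (151.0·0.1500 + 37.60·16.90) / 188.6 = 658.1/188.6 = 3.489 mg/L.
Half-life 0.490 d → k = ln 2 / 0.490 = 1.415 d⁻¹.
Applying C = C₀e^(−kt): 3.489 × 0.3076 = 1.073 mg/L.

1.07 mg/L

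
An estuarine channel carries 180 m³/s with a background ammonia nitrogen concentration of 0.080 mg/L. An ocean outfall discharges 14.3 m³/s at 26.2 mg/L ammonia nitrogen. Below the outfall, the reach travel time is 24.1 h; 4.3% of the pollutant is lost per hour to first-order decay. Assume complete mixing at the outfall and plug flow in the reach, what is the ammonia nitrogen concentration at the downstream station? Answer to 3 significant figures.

Flow-weighted average: C = (180.0·0.08000 + 14.30·26.20) / 194.3 = 389.1/194.3 = 2.002 mg/L.
4.3%/h lost → k = −ln(1 − 0.043) = 0.04395 h⁻¹.
Applying C = C₀e^(−kt): 2.002 × 0.3467 = 0.6943 mg/L.

0.694 mg/L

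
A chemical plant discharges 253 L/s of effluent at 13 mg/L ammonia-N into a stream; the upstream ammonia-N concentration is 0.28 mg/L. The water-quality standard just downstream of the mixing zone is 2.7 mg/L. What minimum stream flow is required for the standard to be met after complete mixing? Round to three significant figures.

1080 L/s

Set C_mix = 2.7: (Q·0.2800 + 253.0·13.00) / (Q + 253.0) = 2.7
→ Q = 253.0·(13.00 − 2.7)/(2.7 − 0.2800) = 1077 L/s.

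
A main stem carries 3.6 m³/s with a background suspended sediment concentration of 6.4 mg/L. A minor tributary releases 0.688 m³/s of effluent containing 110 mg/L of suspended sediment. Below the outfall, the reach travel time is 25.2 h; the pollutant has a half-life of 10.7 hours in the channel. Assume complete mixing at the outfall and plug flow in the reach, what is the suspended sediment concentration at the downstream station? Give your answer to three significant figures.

Conservation of mass: C = (3.600·6.400 + 0.6880·110.0) / 4.288 = 98.72/4.288 = 23.02 mg/L.
Half-life 10.7 h → k = ln 2 / 10.7 = 0.06478 h⁻¹ = 1.555 d⁻¹.
First-order decay: C = 23.02·exp(−k·t) = 23.02·0.1954 = 4.500 mg/L.

4.50 mg/L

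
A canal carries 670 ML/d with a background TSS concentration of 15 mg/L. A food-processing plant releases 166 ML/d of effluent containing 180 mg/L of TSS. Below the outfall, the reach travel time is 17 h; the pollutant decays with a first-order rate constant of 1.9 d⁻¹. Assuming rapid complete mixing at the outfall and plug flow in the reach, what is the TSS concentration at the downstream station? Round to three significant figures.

After mixing, C = (670.0·15.00 + 166.0·180.0) / 836.0 = 39930/836.0 = 47.76 mg/L.
After decay, C = 47.76 × e^(−kt) = 47.76 × 0.2603 = 12.43 mg/L.

12.4 mg/L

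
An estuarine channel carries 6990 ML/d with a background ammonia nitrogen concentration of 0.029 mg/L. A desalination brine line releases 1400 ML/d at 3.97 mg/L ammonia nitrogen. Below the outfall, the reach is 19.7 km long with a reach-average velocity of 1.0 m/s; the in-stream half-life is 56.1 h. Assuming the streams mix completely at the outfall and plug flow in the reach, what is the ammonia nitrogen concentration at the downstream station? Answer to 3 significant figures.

Conservation of mass: C = (6990·0.02900 + 1400·3.970) / 8390 = 5761/8390 = 0.6866 mg/L.
Travel time t = 19.7·1000 / 1.0 = 19700 s = 5.472 h.
Half-life 56.1 h → k = ln 2 / 56.1 = 0.01236 h⁻¹ = 0.2965 d⁻¹.
Applying C = C₀e^(−kt): 0.6866 × 0.9346 = 0.6417 mg/L.

0.642 mg/L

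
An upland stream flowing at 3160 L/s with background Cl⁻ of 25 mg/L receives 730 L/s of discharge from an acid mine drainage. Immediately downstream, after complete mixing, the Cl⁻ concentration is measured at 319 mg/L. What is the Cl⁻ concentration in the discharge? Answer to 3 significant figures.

Mass balance: 3160·25.00 + 730.0·Cₑ = 3890·319.0
→ Cₑ = (3890·319.0 − 3160·25.00) / 730.0 = 1592 mg/L.

1590 mg/L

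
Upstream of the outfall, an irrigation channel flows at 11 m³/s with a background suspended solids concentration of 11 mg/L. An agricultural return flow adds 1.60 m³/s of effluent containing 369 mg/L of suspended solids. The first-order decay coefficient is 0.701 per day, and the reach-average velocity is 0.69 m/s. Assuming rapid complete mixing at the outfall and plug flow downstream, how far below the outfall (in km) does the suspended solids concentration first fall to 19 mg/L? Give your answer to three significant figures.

Mixed concentration C = ΣQC/ΣQ = (11.00·11.00 + 1.600·369.0) / 12.60 = 711.4/12.60 = 56.46 mg/L.
Set 56.46·exp(−k·t) = 19 → t = ln(56.46/19)/k = 134200 s = 37.29 h.
Distance = v·t = 0.69·134200 = 92620 m = 92.62 km.

92.6 km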